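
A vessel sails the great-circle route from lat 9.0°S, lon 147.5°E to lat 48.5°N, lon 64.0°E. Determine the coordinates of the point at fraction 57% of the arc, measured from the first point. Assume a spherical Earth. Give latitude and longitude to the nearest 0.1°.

≈ lat 29.8°N, lon 110.4°E

From cos δ = sin φ₁ sin φ₂ + cos φ₁ cos φ₂ cos Δλ, the central angle is δ ≈ 1.614 rad (92.5°).
Interpolate at f = 0.57 with slerp weights a = sin((1−f)δ)/sin δ ≈ 0.640, b = sin(fδ)/sin δ ≈ 0.796.
p = a·p₁ + b·p₂ ≈ (-0.302, 0.814, 0.496); φ = arcsin(p_z) ≈ 29.75°, λ = atan2(p_y, p_x) ≈ 110.35°.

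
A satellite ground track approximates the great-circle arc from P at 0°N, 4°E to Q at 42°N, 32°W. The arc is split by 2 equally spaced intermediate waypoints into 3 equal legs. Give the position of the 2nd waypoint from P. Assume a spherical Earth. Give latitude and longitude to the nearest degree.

≈ 29°N, 17°W

Convert each endpoint to a unit vector on the sphere (x = cos φ cos λ, y = cos φ sin λ, z = sin φ).
The central angle between the endpoints is δ = arccos(p₁·p₂) ≈ 0.926 rad (53.0°).
Interpolate at f = 2/3 with slerp weights a = sin((1−f)δ)/sin δ ≈ 0.380, b = sin(fδ)/sin δ ≈ 0.724.
p = a·p₁ + b·p₂ ≈ (0.836, -0.259, 0.485); φ = arcsin(p_z) ≈ 28.99°, λ = atan2(p_y, p_x) ≈ -17.20°.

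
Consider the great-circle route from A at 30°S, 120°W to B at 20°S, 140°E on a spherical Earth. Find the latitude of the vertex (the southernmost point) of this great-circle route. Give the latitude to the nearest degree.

The great circle lies in the plane with unit normal n̂ = (p₁ × p₂)/|p₁ × p₂|.
Here n̂_z ≈ -0.802; the vertex latitude is φ_max = arccos|n̂_z| ≈ 36.7°.
Check via Clairaut: cos φ_max = |cos φ₁| · sin C = cos(30.0°)·sin(112.2°) ≈ 0.802, again giving ≈ 36.7°.

≈ 37°S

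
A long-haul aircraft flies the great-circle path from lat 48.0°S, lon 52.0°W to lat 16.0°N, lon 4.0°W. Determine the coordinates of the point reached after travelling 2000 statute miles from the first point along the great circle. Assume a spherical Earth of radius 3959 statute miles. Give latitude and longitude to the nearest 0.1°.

≈ lat 25.5°S, lon 28.9°W

Convert each endpoint to a unit vector on the sphere (x = cos φ cos λ, y = cos φ sin λ, z = sin φ).
The central angle between the endpoints is δ = arccos(p₁·p₂) ≈ 1.343 rad (77.0°). The total great-circle distance is δ·R ≈ 1.343 × 3959 ≈ 5318 mi, so the target fraction is f = 2000/5318 ≈ 0.376.
Interpolate at f ≈ 0.376 with slerp weights a = sin((1−f)δ)/sin δ ≈ 0.763, b = sin(fδ)/sin δ ≈ 0.497.
p = a·p₁ + b·p₂ ≈ (0.791, -0.436, -0.430); φ = arcsin(p_z) ≈ -25.48°, λ = atan2(p_y, p_x) ≈ -28.85°.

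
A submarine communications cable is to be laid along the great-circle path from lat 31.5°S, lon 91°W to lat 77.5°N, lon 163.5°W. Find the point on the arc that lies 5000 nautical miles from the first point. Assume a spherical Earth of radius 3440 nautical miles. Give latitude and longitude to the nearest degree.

Convert each endpoint to a unit vector on the sphere (x = cos φ cos λ, y = cos φ sin λ, z = sin φ).
The central angle between the endpoints is δ = arccos(p₁·p₂) ≈ 2.043 rad (117.0°). The total great-circle distance is δ·R ≈ 2.043 × 3440 ≈ 7027 nmi, so the target fraction is f = 5000/7027 ≈ 0.712.
Interpolate at f ≈ 0.712 with slerp weights a = sin((1−f)δ)/sin δ ≈ 0.624, b = sin(fδ)/sin δ ≈ 1.115.
p = a·p₁ + b·p₂ ≈ (-0.241, -0.600, 0.763); φ = arcsin(p_z) ≈ 49.69°, λ = atan2(p_y, p_x) ≈ -111.84°.

≈ lat 50°N, lon 112°W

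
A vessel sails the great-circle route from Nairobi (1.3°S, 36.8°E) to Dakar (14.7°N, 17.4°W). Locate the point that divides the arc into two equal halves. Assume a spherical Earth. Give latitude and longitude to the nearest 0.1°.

The haversine formula gives a central angle δ ≈ 0.977 rad (56.0°) between the endpoints.
Interpolate at f = 1/2 with slerp weights a = sin((1−f)δ)/sin δ ≈ 0.566, b = sin(fδ)/sin δ ≈ 0.566.
p = a·p₁ + b·p₂ ≈ (0.976, 0.175, 0.131); φ = arcsin(p_z) ≈ 7.52°, λ = atan2(p_y, p_x) ≈ 10.18°.

≈ 7.5°N, 10.2°E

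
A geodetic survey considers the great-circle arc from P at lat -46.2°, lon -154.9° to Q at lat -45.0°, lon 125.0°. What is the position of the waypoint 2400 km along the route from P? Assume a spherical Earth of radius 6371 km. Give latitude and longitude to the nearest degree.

The haversine formula gives a central angle δ ≈ 0.934 rad (53.5°) between the endpoints. The total great-circle distance is δ·R ≈ 0.934 × 6371 ≈ 5951 km, so the target fraction is f = 2400/5951 ≈ 0.403.
Interpolate at f ≈ 0.403 with slerp weights a = sin((1−f)δ)/sin δ ≈ 0.658, b = sin(fδ)/sin δ ≈ 0.457.
p = a·p₁ + b·p₂ ≈ (-0.598, 0.072, -0.798); φ = arcsin(p_z) ≈ -52.97°, λ = atan2(p_y, p_x) ≈ 173.15°.

≈ lat -53°, lon 173°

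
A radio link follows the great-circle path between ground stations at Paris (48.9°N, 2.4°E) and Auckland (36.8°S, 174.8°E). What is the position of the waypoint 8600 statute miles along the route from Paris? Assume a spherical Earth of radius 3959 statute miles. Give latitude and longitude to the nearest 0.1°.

≈ (3.1°N, 160.1°E)

The haversine formula gives a central angle δ ≈ 2.909 rad (166.7°) between the endpoints. The total great-circle distance is δ·R ≈ 2.909 × 3959 ≈ 11518 mi, so the target fraction is f = 8600/11518 ≈ 0.747.
Interpolate at f ≈ 0.747 with slerp weights a = sin((1−f)δ)/sin δ ≈ 2.921, b = sin(fδ)/sin δ ≈ 3.583.
p = a·p₁ + b·p₂ ≈ (-0.939, 0.340, 0.055); φ = arcsin(p_z) ≈ 3.14°, λ = atan2(p_y, p_x) ≈ 160.07°.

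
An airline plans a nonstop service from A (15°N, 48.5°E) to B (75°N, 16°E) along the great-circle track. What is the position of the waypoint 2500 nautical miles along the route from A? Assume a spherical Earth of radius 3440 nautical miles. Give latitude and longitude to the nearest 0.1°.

The haversine formula gives a central angle δ ≈ 1.092 rad (62.6°) between the endpoints. The total great-circle distance is δ·R ≈ 1.092 × 3440 ≈ 3756 nmi, so the target fraction is f = 2500/3756 ≈ 0.666.
Interpolate at f ≈ 0.666 with slerp weights a = sin((1−f)δ)/sin δ ≈ 0.402, b = sin(fδ)/sin δ ≈ 0.749.
p = a·p₁ + b·p₂ ≈ (0.444, 0.344, 0.827); φ = arcsin(p_z) ≈ 55.82°, λ = atan2(p_y, p_x) ≈ 37.82°.

≈ (55.8°N, 37.8°E)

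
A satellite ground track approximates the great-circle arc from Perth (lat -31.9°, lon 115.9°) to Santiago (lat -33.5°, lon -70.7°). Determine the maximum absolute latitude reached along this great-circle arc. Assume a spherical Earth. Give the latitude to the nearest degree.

The great circle lies in the plane with unit normal n̂ = (p₁ × p₂)/|p₁ × p₂|.
Here n̂_z ≈ +0.089; the vertex latitude is φ_max = arccos|n̂_z| ≈ 84.9°.
Check via Clairaut: cos φ_max = |cos φ₁| · sin C = cos(31.9°)·sin(174.0°) ≈ 0.089, again giving ≈ 84.9°.

≈ -85°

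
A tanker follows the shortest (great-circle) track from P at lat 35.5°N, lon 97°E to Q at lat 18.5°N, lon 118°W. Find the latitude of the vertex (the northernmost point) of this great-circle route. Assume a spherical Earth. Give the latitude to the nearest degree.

≈ 60°N

The great circle lies in the plane with unit normal n̂ = (p₁ × p₂)/|p₁ × p₂|.
Here n̂_z ≈ +0.495; the vertex latitude is φ_max = arccos|n̂_z| ≈ 60.3°.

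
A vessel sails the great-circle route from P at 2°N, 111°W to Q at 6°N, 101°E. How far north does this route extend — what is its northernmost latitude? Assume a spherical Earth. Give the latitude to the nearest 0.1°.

The great circle lies in the plane with unit normal n̂ = (p₁ × p₂)/|p₁ × p₂|.
Here n̂_z ≈ -0.969; the vertex latitude is φ_max = arccos|n̂_z| ≈ 14.4°.
Check via Clairaut: cos φ_max = |cos φ₁| · sin C = cos(2.0°)·sin(75.7°) ≈ 0.969, again giving ≈ 14.4°.

≈ 14.4°N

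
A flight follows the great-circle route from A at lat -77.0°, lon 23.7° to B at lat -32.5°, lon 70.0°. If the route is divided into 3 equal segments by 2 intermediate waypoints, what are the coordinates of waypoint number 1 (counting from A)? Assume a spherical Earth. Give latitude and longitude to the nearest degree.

≈ lat -64°, lon 55°

Write both endpoints as unit vectors p₁, p₂ with components (cos φ cos λ, cos φ sin λ, sin φ).
The central angle between the endpoints is δ = arccos(p₁·p₂) ≈ 0.857 rad (49.1°).
Interpolate at f = 1/3 with slerp weights a = sin((1−f)δ)/sin δ ≈ 0.715, b = sin(fδ)/sin δ ≈ 0.373.
p = a·p₁ + b·p₂ ≈ (0.255, 0.360, -0.897); φ = arcsin(p_z) ≈ -63.82°, λ = atan2(p_y, p_x) ≈ 54.71°.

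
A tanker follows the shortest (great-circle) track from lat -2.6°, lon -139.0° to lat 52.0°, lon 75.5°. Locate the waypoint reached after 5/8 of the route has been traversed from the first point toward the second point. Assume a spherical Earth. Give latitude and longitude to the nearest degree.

Write both endpoints as unit vectors p₁, p₂ with components (cos φ cos λ, cos φ sin λ, sin φ).
The central angle between the endpoints is δ = arccos(p₁·p₂) ≈ 2.144 rad (122.9°).
Interpolate at f = 5/8 with slerp weights a = sin((1−f)δ)/sin δ ≈ 0.857, b = sin(fδ)/sin δ ≈ 1.159.
p = a·p₁ + b·p₂ ≈ (-0.468, 0.129, 0.874); φ = arcsin(p_z) ≈ 60.97°, λ = atan2(p_y, p_x) ≈ 164.60°.

≈ lat 61°, lon 165°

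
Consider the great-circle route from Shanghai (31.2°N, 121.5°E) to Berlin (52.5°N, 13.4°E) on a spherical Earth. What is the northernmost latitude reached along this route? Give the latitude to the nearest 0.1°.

The great circle lies in the plane with unit normal n̂ = (p₁ × p₂)/|p₁ × p₂|.
Here n̂_z ≈ -0.511; the vertex latitude is φ_max = arccos|n̂_z| ≈ 59.3°.
Check via Clairaut: cos φ_max = |cos φ₁| · sin C = cos(31.2°)·sin(36.7°) ≈ 0.511, again giving ≈ 59.3°.

≈ 59.3°N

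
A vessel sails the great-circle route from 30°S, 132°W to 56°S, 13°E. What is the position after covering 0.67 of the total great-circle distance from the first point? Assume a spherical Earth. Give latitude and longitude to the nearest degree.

≈ 74°S, 48°W

The haversine formula gives a central angle δ ≈ 1.553 rad (89.0°) between the endpoints.
Interpolate at f = 0.67 with slerp weights a = sin((1−f)δ)/sin δ ≈ 0.490, b = sin(fδ)/sin δ ≈ 0.863.
p = a·p₁ + b·p₂ ≈ (0.186, -0.207, -0.960); φ = arcsin(p_z) ≈ -73.84°, λ = atan2(p_y, p_x) ≈ -48.09°.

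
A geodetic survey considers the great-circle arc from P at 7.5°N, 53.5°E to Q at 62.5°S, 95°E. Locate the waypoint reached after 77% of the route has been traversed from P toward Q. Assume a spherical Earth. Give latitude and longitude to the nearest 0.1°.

Write both endpoints as unit vectors p₁, p₂ with components (cos φ cos λ, cos φ sin λ, sin φ).
The central angle between the endpoints is δ = arccos(p₁·p₂) ≈ 1.342 rad (76.9°).
Interpolate at f = 0.77 with slerp weights a = sin((1−f)δ)/sin δ ≈ 0.312, b = sin(fδ)/sin δ ≈ 0.882.
p = a·p₁ + b·p₂ ≈ (0.148, 0.654, -0.742); φ = arcsin(p_z) ≈ -47.87°, λ = atan2(p_y, p_x) ≈ 77.22°.

≈ 47.9°S, 77.2°E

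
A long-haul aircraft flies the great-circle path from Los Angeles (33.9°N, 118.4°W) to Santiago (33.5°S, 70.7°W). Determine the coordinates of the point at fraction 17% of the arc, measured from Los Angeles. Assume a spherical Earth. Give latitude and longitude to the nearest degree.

Write both endpoints as unit vectors p₁, p₂ with components (cos φ cos λ, cos φ sin λ, sin φ).
The central angle between the endpoints is δ = arccos(p₁·p₂) ≈ 1.412 rad (80.9°).
Interpolate at f = 0.17 with slerp weights a = sin((1−f)δ)/sin δ ≈ 0.933, b = sin(fδ)/sin δ ≈ 0.241.
p = a·p₁ + b·p₂ ≈ (-0.302, -0.871, 0.388); φ = arcsin(p_z) ≈ 22.81°, λ = atan2(p_y, p_x) ≈ -109.13°.

≈ (23°N, 109°W)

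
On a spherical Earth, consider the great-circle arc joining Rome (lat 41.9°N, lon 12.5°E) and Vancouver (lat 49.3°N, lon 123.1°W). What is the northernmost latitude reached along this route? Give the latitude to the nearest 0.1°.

The great circle lies in the plane with unit normal n̂ = (p₁ × p₂)/|p₁ × p₂|.
Here n̂_z ≈ -0.344; the vertex latitude is φ_max = arccos|n̂_z| ≈ 69.9°.

≈ 69.9°N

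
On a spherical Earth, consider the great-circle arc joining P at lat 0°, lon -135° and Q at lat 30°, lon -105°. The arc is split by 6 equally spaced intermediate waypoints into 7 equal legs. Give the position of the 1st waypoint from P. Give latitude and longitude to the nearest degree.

Write both endpoints as unit vectors p₁, p₂ with components (cos φ cos λ, cos φ sin λ, sin φ).
The central angle between the endpoints is δ = arccos(p₁·p₂) ≈ 0.723 rad (41.4°).
Interpolate at f = 1/7 with slerp weights a = sin((1−f)δ)/sin δ ≈ 0.878, b = sin(fδ)/sin δ ≈ 0.156.
p = a·p₁ + b·p₂ ≈ (-0.656, -0.751, 0.078); φ = arcsin(p_z) ≈ 4.47°, λ = atan2(p_y, p_x) ≈ -131.12°.

≈ lat 4°, lon -131°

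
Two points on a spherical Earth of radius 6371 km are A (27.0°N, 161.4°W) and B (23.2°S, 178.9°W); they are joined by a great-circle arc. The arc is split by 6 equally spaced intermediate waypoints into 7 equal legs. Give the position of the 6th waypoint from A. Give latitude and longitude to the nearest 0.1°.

From cos δ = sin φ₁ sin φ₂ + cos φ₁ cos φ₂ cos Δλ, the central angle is δ ≈ 0.925 rad (53.0°).
Interpolate at f = 6/7 with slerp weights a = sin((1−f)δ)/sin δ ≈ 0.165, b = sin(fδ)/sin δ ≈ 0.892.
p = a·p₁ + b·p₂ ≈ (-0.959, -0.063, -0.276); φ = arcsin(p_z) ≈ -16.05°, λ = atan2(p_y, p_x) ≈ -176.26°.

≈ (16.1°S, 176.3°W)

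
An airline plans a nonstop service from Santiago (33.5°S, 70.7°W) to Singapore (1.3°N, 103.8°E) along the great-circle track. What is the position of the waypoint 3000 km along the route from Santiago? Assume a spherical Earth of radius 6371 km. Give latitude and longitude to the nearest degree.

Convert each endpoint to a unit vector on the sphere (x = cos φ cos λ, y = cos φ sin λ, z = sin φ).
The central angle between the endpoints is δ = arccos(p₁·p₂) ≈ 2.572 rad (147.4°). The total great-circle distance is δ·R ≈ 2.572 × 6371 ≈ 16389 km, so the target fraction is f = 3000/16389 ≈ 0.183.
Interpolate at f ≈ 0.183 with slerp weights a = sin((1−f)δ)/sin δ ≈ 1.600, b = sin(fδ)/sin δ ≈ 0.842.
p = a·p₁ + b·p₂ ≈ (0.240, -0.442, -0.864); φ = arcsin(p_z) ≈ -59.79°, λ = atan2(p_y, p_x) ≈ -61.48°.

≈ (60°S, 61°W)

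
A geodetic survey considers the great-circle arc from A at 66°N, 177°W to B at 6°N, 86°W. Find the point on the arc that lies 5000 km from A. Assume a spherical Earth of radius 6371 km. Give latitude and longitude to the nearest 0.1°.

≈ 41.5°N, 106.5°W

Convert each endpoint to a unit vector on the sphere (x = cos φ cos λ, y = cos φ sin λ, z = sin φ).
The central angle between the endpoints is δ = arccos(p₁·p₂) ≈ 1.482 rad (84.9°). The total great-circle distance is δ·R ≈ 1.482 × 6371 ≈ 9443 km, so the target fraction is f = 5000/9443 ≈ 0.529.
Interpolate at f ≈ 0.529 with slerp weights a = sin((1−f)δ)/sin δ ≈ 0.645, b = sin(fδ)/sin δ ≈ 0.709.
p = a·p₁ + b·p₂ ≈ (-0.213, -0.718, 0.663); φ = arcsin(p_z) ≈ 41.54°, λ = atan2(p_y, p_x) ≈ -106.51°.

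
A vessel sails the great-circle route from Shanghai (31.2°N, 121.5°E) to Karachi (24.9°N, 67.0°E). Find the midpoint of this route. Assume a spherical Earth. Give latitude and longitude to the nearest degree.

Write both endpoints as unit vectors p₁, p₂ with components (cos φ cos λ, cos φ sin λ, sin φ).
The central angle between the endpoints is δ = arccos(p₁·p₂) ≈ 0.838 rad (48.0°).
Interpolate at f = 1/2 with slerp weights a = sin((1−f)δ)/sin δ ≈ 0.547, b = sin(fδ)/sin δ ≈ 0.547.
p = a·p₁ + b·p₂ ≈ (-0.051, 0.856, 0.514); φ = arcsin(p_z) ≈ 30.93°, λ = atan2(p_y, p_x) ≈ 93.38°.

≈ 31°N, 93°E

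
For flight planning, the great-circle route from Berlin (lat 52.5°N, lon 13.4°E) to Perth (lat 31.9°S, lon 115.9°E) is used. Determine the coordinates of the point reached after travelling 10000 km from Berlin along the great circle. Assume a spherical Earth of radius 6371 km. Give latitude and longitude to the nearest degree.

The haversine formula gives a central angle δ ≈ 2.131 rad (122.1°) between the endpoints. The total great-circle distance is δ·R ≈ 2.131 × 6371 ≈ 13575 km, so the target fraction is f = 10000/13575 ≈ 0.737.
Interpolate at f ≈ 0.737 with slerp weights a = sin((1−f)δ)/sin δ ≈ 0.628, b = sin(fδ)/sin δ ≈ 1.180.
p = a·p₁ + b·p₂ ≈ (-0.066, 0.990, -0.125); φ = arcsin(p_z) ≈ -7.21°, λ = atan2(p_y, p_x) ≈ 93.80°.

≈ lat 7°S, lon 94°E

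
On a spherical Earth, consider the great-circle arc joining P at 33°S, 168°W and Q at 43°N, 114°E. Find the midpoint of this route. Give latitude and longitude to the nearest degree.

Convert each endpoint to a unit vector on the sphere (x = cos φ cos λ, y = cos φ sin λ, z = sin φ).
The central angle between the endpoints is δ = arccos(p₁·p₂) ≈ 1.817 rad (104.1°).
Interpolate at f = 1/2 with slerp weights a = sin((1−f)δ)/sin δ ≈ 0.813, b = sin(fδ)/sin δ ≈ 0.813.
p = a·p₁ + b·p₂ ≈ (-0.909, 0.402, 0.112); φ = arcsin(p_z) ≈ 6.41°, λ = atan2(p_y, p_x) ≈ 156.17°.

≈ 6°N, 156°E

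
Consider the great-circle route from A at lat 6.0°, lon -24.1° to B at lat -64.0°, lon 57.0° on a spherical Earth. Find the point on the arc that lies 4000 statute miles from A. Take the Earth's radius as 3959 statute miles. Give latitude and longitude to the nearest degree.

≈ lat -45°, lon 7°

Convert each endpoint to a unit vector on the sphere (x = cos φ cos λ, y = cos φ sin λ, z = sin φ).
The central angle between the endpoints is δ = arccos(p₁·p₂) ≈ 1.597 rad (91.5°). The total great-circle distance is δ·R ≈ 1.597 × 3959 ≈ 6324 mi, so the target fraction is f = 4000/6324 ≈ 0.633.
Interpolate at f ≈ 0.633 with slerp weights a = sin((1−f)δ)/sin δ ≈ 0.554, b = sin(fδ)/sin δ ≈ 0.847.
p = a·p₁ + b·p₂ ≈ (0.705, 0.087, -0.704); φ = arcsin(p_z) ≈ -44.72°, λ = atan2(p_y, p_x) ≈ 7.00°.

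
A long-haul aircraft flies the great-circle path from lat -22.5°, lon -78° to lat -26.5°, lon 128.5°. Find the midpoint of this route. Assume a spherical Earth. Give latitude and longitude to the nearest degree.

Write both endpoints as unit vectors p₁, p₂ with components (cos φ cos λ, cos φ sin λ, sin φ).
The central angle between the endpoints is δ = arccos(p₁·p₂) ≈ 2.176 rad (124.7°).
Interpolate at f = 1/2 with slerp weights a = sin((1−f)δ)/sin δ ≈ 1.077, b = sin(fδ)/sin δ ≈ 1.077.
p = a·p₁ + b·p₂ ≈ (-0.393, -0.219, -0.893); φ = arcsin(p_z) ≈ -63.25°, λ = atan2(p_y, p_x) ≈ -150.88°.

≈ lat -63°, lon -151°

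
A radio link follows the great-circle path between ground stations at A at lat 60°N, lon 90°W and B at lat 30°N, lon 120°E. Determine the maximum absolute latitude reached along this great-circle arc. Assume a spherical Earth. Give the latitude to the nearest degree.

≈ 77°N

The great circle lies in the plane with unit normal n̂ = (p₁ × p₂)/|p₁ × p₂|.
Here n̂_z ≈ -0.217; the vertex latitude is φ_max = arccos|n̂_z| ≈ 77.5°.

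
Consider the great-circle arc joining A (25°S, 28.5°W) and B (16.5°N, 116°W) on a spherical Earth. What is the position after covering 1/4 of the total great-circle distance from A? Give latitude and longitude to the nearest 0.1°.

Convert each endpoint to a unit vector on the sphere (x = cos φ cos λ, y = cos φ sin λ, z = sin φ).
The central angle between the endpoints is δ = arccos(p₁·p₂) ≈ 1.653 rad (94.7°).
Interpolate at f = 1/4 with slerp weights a = sin((1−f)δ)/sin δ ≈ 0.949, b = sin(fδ)/sin δ ≈ 0.403.
p = a·p₁ + b·p₂ ≈ (0.586, -0.758, -0.287); φ = arcsin(p_z) ≈ -16.65°, λ = atan2(p_y, p_x) ≈ -52.26°.

≈ (16.7°S, 52.3°W)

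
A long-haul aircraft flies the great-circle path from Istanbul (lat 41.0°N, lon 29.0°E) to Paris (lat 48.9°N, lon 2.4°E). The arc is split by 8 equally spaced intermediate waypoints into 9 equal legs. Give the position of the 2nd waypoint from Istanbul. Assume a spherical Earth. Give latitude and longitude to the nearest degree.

Convert each endpoint to a unit vector on the sphere (x = cos φ cos λ, y = cos φ sin λ, z = sin φ).
The central angle between the endpoints is δ = arccos(p₁·p₂) ≈ 0.354 rad (20.3°).
Interpolate at f = 2/9 with slerp weights a = sin((1−f)δ)/sin δ ≈ 0.784, b = sin(fδ)/sin δ ≈ 0.227.
p = a·p₁ + b·p₂ ≈ (0.667, 0.293, 0.685); φ = arcsin(p_z) ≈ 43.26°, λ = atan2(p_y, p_x) ≈ 23.74°.

≈ lat 43°N, lon 24°E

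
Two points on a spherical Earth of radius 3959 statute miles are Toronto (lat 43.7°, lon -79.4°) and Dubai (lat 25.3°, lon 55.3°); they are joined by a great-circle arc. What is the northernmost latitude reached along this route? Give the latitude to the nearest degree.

The great circle lies in the plane with unit normal n̂ = (p₁ × p₂)/|p₁ × p₂|.
Here n̂_z ≈ +0.471; the vertex latitude is φ_max = arccos|n̂_z| ≈ 61.9°.
Check via Clairaut: cos φ_max = |cos φ₁| · sin C = cos(43.7°)·sin(40.7°) ≈ 0.471, again giving ≈ 61.9°.

≈ 62°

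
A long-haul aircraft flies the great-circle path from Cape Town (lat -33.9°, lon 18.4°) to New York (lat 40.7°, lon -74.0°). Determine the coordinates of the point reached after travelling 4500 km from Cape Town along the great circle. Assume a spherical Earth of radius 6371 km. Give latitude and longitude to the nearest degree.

Convert each endpoint to a unit vector on the sphere (x = cos φ cos λ, y = cos φ sin λ, z = sin φ).
The central angle between the endpoints is δ = arccos(p₁·p₂) ≈ 1.971 rad (113.0°). The total great-circle distance is δ·R ≈ 1.971 × 6371 ≈ 12560 km, so the target fraction is f = 4500/12560 ≈ 0.358.
Interpolate at f ≈ 0.358 with slerp weights a = sin((1−f)δ)/sin δ ≈ 1.036, b = sin(fδ)/sin δ ≈ 0.705.
p = a·p₁ + b·p₂ ≈ (0.963, -0.242, -0.118); φ = arcsin(p_z) ≈ -6.78°, λ = atan2(p_y, p_x) ≈ -14.13°.

≈ lat -7°, lon -14°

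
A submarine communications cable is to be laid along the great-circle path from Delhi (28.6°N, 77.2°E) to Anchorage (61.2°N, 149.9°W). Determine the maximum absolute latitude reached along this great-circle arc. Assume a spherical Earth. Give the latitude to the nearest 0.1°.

The great circle lies in the plane with unit normal n̂ = (p₁ × p₂)/|p₁ × p₂|.
Here n̂_z ≈ +0.313; the vertex latitude is φ_max = arccos|n̂_z| ≈ 71.8°.
Check via Clairaut: cos φ_max = |cos φ₁| · sin C = cos(28.6°)·sin(20.9°) ≈ 0.313, again giving ≈ 71.8°.

≈ 71.8°N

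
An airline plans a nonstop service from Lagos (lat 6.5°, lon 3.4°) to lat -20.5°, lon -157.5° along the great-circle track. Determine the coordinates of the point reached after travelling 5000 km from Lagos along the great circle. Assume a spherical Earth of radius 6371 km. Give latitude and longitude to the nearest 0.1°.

≈ lat -21.2°, lon -32.7°

Convert each endpoint to a unit vector on the sphere (x = cos φ cos λ, y = cos φ sin λ, z = sin φ).
The central angle between the endpoints is δ = arccos(p₁·p₂) ≈ 2.736 rad (156.8°). The total great-circle distance is δ·R ≈ 2.736 × 6371 ≈ 17434 km, so the target fraction is f = 5000/17434 ≈ 0.287.
Interpolate at f ≈ 0.287 with slerp weights a = sin((1−f)δ)/sin δ ≈ 2.356, b = sin(fδ)/sin δ ≈ 1.793.
p = a·p₁ + b·p₂ ≈ (0.785, -0.504, -0.361); φ = arcsin(p_z) ≈ -21.18°, λ = atan2(p_y, p_x) ≈ -32.71°.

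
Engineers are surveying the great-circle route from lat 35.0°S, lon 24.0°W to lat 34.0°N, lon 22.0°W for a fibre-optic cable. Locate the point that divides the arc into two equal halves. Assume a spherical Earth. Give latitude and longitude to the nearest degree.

Convert each endpoint to a unit vector on the sphere (x = cos φ cos λ, y = cos φ sin λ, z = sin φ).
The central angle between the endpoints is δ = arccos(p₁·p₂) ≈ 1.205 rad (69.0°).
Interpolate at f = 1/2 with slerp weights a = sin((1−f)δ)/sin δ ≈ 0.607, b = sin(fδ)/sin δ ≈ 0.607.
p = a·p₁ + b·p₂ ≈ (0.921, -0.391, -0.009); φ = arcsin(p_z) ≈ -0.50°, λ = atan2(p_y, p_x) ≈ -22.99°.

≈ lat 1°S, lon 23°W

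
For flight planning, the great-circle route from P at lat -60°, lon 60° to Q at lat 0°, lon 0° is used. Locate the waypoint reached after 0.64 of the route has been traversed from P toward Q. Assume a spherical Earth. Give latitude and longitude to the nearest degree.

From cos δ = sin φ₁ sin φ₂ + cos φ₁ cos φ₂ cos Δλ, the central angle is δ ≈ 1.318 rad (75.5°).
Interpolate at f = 0.64 with slerp weights a = sin((1−f)δ)/sin δ ≈ 0.472, b = sin(fδ)/sin δ ≈ 0.772.
p = a·p₁ + b·p₂ ≈ (0.890, 0.204, -0.409); φ = arcsin(p_z) ≈ -24.12°, λ = atan2(p_y, p_x) ≈ 12.94°.

≈ lat -24°, lon 13°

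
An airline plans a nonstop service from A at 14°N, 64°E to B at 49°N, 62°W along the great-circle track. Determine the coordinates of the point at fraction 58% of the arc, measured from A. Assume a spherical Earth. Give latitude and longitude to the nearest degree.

≈ 55°N, 10°E

Convert each endpoint to a unit vector on the sphere (x = cos φ cos λ, y = cos φ sin λ, z = sin φ).
The central angle between the endpoints is δ = arccos(p₁·p₂) ≈ 1.764 rad (101.0°).
Interpolate at f = 0.58 with slerp weights a = sin((1−f)δ)/sin δ ≈ 0.688, b = sin(fδ)/sin δ ≈ 0.870.
p = a·p₁ + b·p₂ ≈ (0.560, 0.096, 0.823); φ = arcsin(p_z) ≈ 55.36°, λ = atan2(p_y, p_x) ≈ 9.70°.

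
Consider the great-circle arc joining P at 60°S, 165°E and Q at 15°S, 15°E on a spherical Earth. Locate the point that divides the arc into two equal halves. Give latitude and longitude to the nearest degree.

From cos δ = sin φ₁ sin φ₂ + cos φ₁ cos φ₂ cos Δλ, the central angle is δ ≈ 1.766 rad (101.2°).
Interpolate at f = 1/2 with slerp weights a = sin((1−f)δ)/sin δ ≈ 0.788, b = sin(fδ)/sin δ ≈ 0.788.
p = a·p₁ + b·p₂ ≈ (0.354, 0.299, -0.886); φ = arcsin(p_z) ≈ -62.38°, λ = atan2(p_y, p_x) ≈ 40.13°.

≈ 62°S, 40°E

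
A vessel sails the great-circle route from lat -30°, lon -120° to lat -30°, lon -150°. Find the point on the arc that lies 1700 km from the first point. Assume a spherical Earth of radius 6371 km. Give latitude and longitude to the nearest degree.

≈ lat -31°, lon -138°

Convert each endpoint to a unit vector on the sphere (x = cos φ cos λ, y = cos φ sin λ, z = sin φ).
The central angle between the endpoints is δ = arccos(p₁·p₂) ≈ 0.452 rad (25.9°). The total great-circle distance is δ·R ≈ 0.452 × 6371 ≈ 2881 km, so the target fraction is f = 1700/2881 ≈ 0.590.
Interpolate at f ≈ 0.590 with slerp weights a = sin((1−f)δ)/sin δ ≈ 0.422, b = sin(fδ)/sin δ ≈ 0.604.
p = a·p₁ + b·p₂ ≈ (-0.635, -0.578, -0.513); φ = arcsin(p_z) ≈ -30.84°, λ = atan2(p_y, p_x) ≈ -137.72°.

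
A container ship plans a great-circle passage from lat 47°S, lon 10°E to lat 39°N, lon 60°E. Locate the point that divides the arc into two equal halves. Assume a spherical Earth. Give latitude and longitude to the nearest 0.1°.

Convert each endpoint to a unit vector on the sphere (x = cos φ cos λ, y = cos φ sin λ, z = sin φ).
The central angle between the endpoints is δ = arccos(p₁·p₂) ≈ 1.691 rad (96.9°).
Interpolate at f = 1/2 with slerp weights a = sin((1−f)δ)/sin δ ≈ 0.754, b = sin(fδ)/sin δ ≈ 0.754.
p = a·p₁ + b·p₂ ≈ (0.799, 0.596, -0.077); φ = arcsin(p_z) ≈ -4.41°, λ = atan2(p_y, p_x) ≈ 36.74°.

≈ lat 4.4°S, lon 36.7°E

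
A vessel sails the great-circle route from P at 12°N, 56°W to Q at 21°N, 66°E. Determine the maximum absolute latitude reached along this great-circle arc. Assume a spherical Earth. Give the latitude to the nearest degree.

The great circle lies in the plane with unit normal n̂ = (p₁ × p₂)/|p₁ × p₂|.
Here n̂_z ≈ +0.849; the vertex latitude is φ_max = arccos|n̂_z| ≈ 31.9°.
Check via Clairaut: cos φ_max = |cos φ₁| · sin C = cos(12.0°)·sin(60.2°) ≈ 0.849, again giving ≈ 31.9°.

≈ 32°N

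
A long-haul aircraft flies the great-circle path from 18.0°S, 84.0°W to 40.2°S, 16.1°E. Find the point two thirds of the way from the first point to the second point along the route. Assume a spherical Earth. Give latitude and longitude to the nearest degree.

≈ 44°S, 22°W

Convert each endpoint to a unit vector on the sphere (x = cos φ cos λ, y = cos φ sin λ, z = sin φ).
The central angle between the endpoints is δ = arccos(p₁·p₂) ≈ 1.499 rad (85.9°).
Interpolate at f = 2/3 with slerp weights a = sin((1−f)δ)/sin δ ≈ 0.480, b = sin(fδ)/sin δ ≈ 0.843.
p = a·p₁ + b·p₂ ≈ (0.667, -0.276, -0.693); φ = arcsin(p_z) ≈ -43.84°, λ = atan2(p_y, p_x) ≈ -22.47°.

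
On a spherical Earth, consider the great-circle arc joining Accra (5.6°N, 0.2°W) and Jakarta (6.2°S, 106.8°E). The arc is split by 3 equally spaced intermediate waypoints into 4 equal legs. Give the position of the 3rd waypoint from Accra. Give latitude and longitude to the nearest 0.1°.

Convert each endpoint to a unit vector on the sphere (x = cos φ cos λ, y = cos φ sin λ, z = sin φ).
The central angle between the endpoints is δ = arccos(p₁·p₂) ≈ 1.875 rad (107.4°).
Interpolate at f = 3/4 with slerp weights a = sin((1−f)δ)/sin δ ≈ 0.474, b = sin(fδ)/sin δ ≈ 1.034.
p = a·p₁ + b·p₂ ≈ (0.174, 0.983, -0.065); φ = arcsin(p_z) ≈ -3.75°, λ = atan2(p_y, p_x) ≈ 79.94°.

≈ 3.8°S, 79.9°E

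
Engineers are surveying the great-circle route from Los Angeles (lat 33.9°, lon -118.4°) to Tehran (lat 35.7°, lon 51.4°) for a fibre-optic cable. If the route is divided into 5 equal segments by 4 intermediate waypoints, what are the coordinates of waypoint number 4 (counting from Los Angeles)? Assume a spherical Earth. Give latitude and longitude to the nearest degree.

≈ lat 57°, lon 45°

Write both endpoints as unit vectors p₁, p₂ with components (cos φ cos λ, cos φ sin λ, sin φ).
The central angle between the endpoints is δ = arccos(p₁·p₂) ≈ 1.916 rad (109.8°).
Interpolate at f = 4/5 with slerp weights a = sin((1−f)δ)/sin δ ≈ 0.397, b = sin(fδ)/sin δ ≈ 1.062.
p = a·p₁ + b·p₂ ≈ (0.381, 0.384, 0.841); φ = arcsin(p_z) ≈ 57.25°, λ = atan2(p_y, p_x) ≈ 45.20°.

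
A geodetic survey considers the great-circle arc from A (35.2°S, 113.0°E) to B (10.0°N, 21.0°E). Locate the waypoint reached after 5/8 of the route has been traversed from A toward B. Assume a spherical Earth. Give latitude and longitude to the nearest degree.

≈ (11°S, 51°E)

From cos δ = sin φ₁ sin φ₂ + cos φ₁ cos φ₂ cos Δλ, the central angle is δ ≈ 1.699 rad (97.4°).
Interpolate at f = 5/8 with slerp weights a = sin((1−f)δ)/sin δ ≈ 0.600, b = sin(fδ)/sin δ ≈ 0.881.
p = a·p₁ + b·p₂ ≈ (0.618, 0.762, -0.193); φ = arcsin(p_z) ≈ -11.12°, λ = atan2(p_y, p_x) ≈ 50.95°.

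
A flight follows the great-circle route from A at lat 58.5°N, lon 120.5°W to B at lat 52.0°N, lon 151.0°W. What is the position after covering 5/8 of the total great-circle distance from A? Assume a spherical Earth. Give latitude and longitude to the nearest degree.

Convert each endpoint to a unit vector on the sphere (x = cos φ cos λ, y = cos φ sin λ, z = sin φ).
The central angle between the endpoints is δ = arccos(p₁·p₂) ≈ 0.321 rad (18.4°).
Interpolate at f = 5/8 with slerp weights a = sin((1−f)δ)/sin δ ≈ 0.381, b = sin(fδ)/sin δ ≈ 0.632.
p = a·p₁ + b·p₂ ≈ (-0.441, -0.360, 0.822); φ = arcsin(p_z) ≈ 55.31°, λ = atan2(p_y, p_x) ≈ -140.79°.

≈ lat 55°N, lon 141°W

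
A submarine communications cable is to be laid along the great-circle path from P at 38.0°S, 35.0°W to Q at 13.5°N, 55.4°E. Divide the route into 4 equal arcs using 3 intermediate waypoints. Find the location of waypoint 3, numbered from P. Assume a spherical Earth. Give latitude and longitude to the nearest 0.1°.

Write both endpoints as unit vectors p₁, p₂ with components (cos φ cos λ, cos φ sin λ, sin φ).
The central angle between the endpoints is δ = arccos(p₁·p₂) ≈ 1.720 rad (98.6°).
Interpolate at f = 3/4 with slerp weights a = sin((1−f)δ)/sin δ ≈ 0.422, b = sin(fδ)/sin δ ≈ 0.972.
p = a·p₁ + b·p₂ ≈ (0.809, 0.587, -0.033); φ = arcsin(p_z) ≈ -1.88°, λ = atan2(p_y, p_x) ≈ 35.98°.

≈ 1.9°S, 36.0°E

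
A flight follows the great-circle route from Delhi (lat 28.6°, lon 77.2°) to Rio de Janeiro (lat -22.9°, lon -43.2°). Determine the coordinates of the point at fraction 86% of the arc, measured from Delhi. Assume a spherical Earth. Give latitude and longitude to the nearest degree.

≈ lat -16°, lon -26°

From cos δ = sin φ₁ sin φ₂ + cos φ₁ cos φ₂ cos Δλ, the central angle is δ ≈ 2.209 rad (126.6°).
Interpolate at f = 0.86 with slerp weights a = sin((1−f)δ)/sin δ ≈ 0.379, b = sin(fδ)/sin δ ≈ 1.178.
p = a·p₁ + b·p₂ ≈ (0.865, -0.419, -0.277); φ = arcsin(p_z) ≈ -16.09°, λ = atan2(p_y, p_x) ≈ -25.83°.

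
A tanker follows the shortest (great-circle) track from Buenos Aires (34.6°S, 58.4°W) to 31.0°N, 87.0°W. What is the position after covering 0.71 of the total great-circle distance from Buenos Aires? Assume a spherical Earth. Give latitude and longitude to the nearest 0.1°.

≈ 12.0°N, 78.4°W

Convert each endpoint to a unit vector on the sphere (x = cos φ cos λ, y = cos φ sin λ, z = sin φ).
The central angle between the endpoints is δ = arccos(p₁·p₂) ≈ 1.238 rad (70.9°).
Interpolate at f = 0.71 with slerp weights a = sin((1−f)δ)/sin δ ≈ 0.372, b = sin(fδ)/sin δ ≈ 0.815.
p = a·p₁ + b·p₂ ≈ (0.197, -0.958, 0.209); φ = arcsin(p_z) ≈ 12.04°, λ = atan2(p_y, p_x) ≈ -78.39°.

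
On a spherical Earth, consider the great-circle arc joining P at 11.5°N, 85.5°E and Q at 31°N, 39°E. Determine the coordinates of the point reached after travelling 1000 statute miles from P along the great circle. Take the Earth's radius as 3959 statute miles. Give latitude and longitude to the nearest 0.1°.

From cos δ = sin φ₁ sin φ₂ + cos φ₁ cos φ₂ cos Δλ, the central angle is δ ≈ 0.822 rad (47.1°). The total great-circle distance is δ·R ≈ 0.822 × 3959 ≈ 3254 mi, so the target fraction is f = 1000/3254 ≈ 0.307.
Interpolate at f ≈ 0.307 with slerp weights a = sin((1−f)δ)/sin δ ≈ 0.736, b = sin(fδ)/sin δ ≈ 0.341.
p = a·p₁ + b·p₂ ≈ (0.284, 0.903, 0.322); φ = arcsin(p_z) ≈ 18.81°, λ = atan2(p_y, p_x) ≈ 72.55°.

≈ 18.8°N, 72.5°E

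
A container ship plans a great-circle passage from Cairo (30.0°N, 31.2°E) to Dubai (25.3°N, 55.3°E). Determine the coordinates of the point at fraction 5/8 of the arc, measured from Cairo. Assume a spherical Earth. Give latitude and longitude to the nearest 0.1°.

Convert each endpoint to a unit vector on the sphere (x = cos φ cos λ, y = cos φ sin λ, z = sin φ).
The central angle between the endpoints is δ = arccos(p₁·p₂) ≈ 0.381 rad (21.8°).
Interpolate at f = 5/8 with slerp weights a = sin((1−f)δ)/sin δ ≈ 0.383, b = sin(fδ)/sin δ ≈ 0.634.
p = a·p₁ + b·p₂ ≈ (0.610, 0.643, 0.463); φ = arcsin(p_z) ≈ 27.55°, λ = atan2(p_y, p_x) ≈ 46.52°.

≈ 27.6°N, 46.5°E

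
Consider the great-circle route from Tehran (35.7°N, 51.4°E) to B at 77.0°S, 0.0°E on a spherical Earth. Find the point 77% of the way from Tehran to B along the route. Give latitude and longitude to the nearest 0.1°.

≈ 52.9°S, 32.3°E

From cos δ = sin φ₁ sin φ₂ + cos φ₁ cos φ₂ cos Δλ, the central angle is δ ≈ 2.043 rad (117.0°).
Interpolate at f = 0.77 with slerp weights a = sin((1−f)δ)/sin δ ≈ 0.508, b = sin(fδ)/sin δ ≈ 1.123.
p = a·p₁ + b·p₂ ≈ (0.510, 0.323, -0.797); φ = arcsin(p_z) ≈ -52.88°, λ = atan2(p_y, p_x) ≈ 32.31°.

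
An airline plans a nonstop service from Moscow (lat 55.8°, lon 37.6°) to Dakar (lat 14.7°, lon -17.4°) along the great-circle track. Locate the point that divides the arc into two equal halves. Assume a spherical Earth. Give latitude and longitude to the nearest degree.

Write both endpoints as unit vectors p₁, p₂ with components (cos φ cos λ, cos φ sin λ, sin φ).
The central angle between the endpoints is δ = arccos(p₁·p₂) ≈ 1.022 rad (58.6°).
Interpolate at f = 1/2 with slerp weights a = sin((1−f)δ)/sin δ ≈ 0.573, b = sin(fδ)/sin δ ≈ 0.573.
p = a·p₁ + b·p₂ ≈ (0.784, 0.031, 0.620); φ = arcsin(p_z) ≈ 38.28°, λ = atan2(p_y, p_x) ≈ 2.25°.

≈ lat 38°, lon 2°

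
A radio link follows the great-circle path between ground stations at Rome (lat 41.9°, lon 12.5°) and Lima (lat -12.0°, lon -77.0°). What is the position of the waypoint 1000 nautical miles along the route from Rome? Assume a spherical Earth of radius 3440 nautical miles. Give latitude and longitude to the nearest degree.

≈ lat 37°, lon -8°

The haversine formula gives a central angle δ ≈ 1.704 rad (97.6°) between the endpoints. The total great-circle distance is δ·R ≈ 1.704 × 3440 ≈ 5861 nmi, so the target fraction is f = 1000/5861 ≈ 0.171.
Interpolate at f ≈ 0.171 with slerp weights a = sin((1−f)δ)/sin δ ≈ 0.996, b = sin(fδ)/sin δ ≈ 0.289.
p = a·p₁ + b·p₂ ≈ (0.788, -0.115, 0.605); φ = arcsin(p_z) ≈ 37.25°, λ = atan2(p_y, p_x) ≈ -8.31°.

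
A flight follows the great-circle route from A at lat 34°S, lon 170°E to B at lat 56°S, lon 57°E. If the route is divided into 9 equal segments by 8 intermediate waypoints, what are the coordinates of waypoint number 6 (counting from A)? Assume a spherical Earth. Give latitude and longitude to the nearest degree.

≈ lat 63°S, lon 105°E

The haversine formula gives a central angle δ ≈ 1.284 rad (73.6°) between the endpoints.
Interpolate at f = 6/9 with slerp weights a = sin((1−f)δ)/sin δ ≈ 0.433, b = sin(fδ)/sin δ ≈ 0.787.
p = a·p₁ + b·p₂ ≈ (-0.114, 0.432, -0.895); φ = arcsin(p_z) ≈ -63.49°, λ = atan2(p_y, p_x) ≈ 104.74°.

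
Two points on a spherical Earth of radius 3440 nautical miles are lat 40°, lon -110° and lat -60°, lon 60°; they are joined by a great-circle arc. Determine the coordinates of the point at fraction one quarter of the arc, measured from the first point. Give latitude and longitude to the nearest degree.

Write both endpoints as unit vectors p₁, p₂ with components (cos φ cos λ, cos φ sin λ, sin φ).
The central angle between the endpoints is δ = arccos(p₁·p₂) ≈ 2.776 rad (159.0°).
Interpolate at f = 1/4 with slerp weights a = sin((1−f)δ)/sin δ ≈ 2.439, b = sin(fδ)/sin δ ≈ 1.789.
p = a·p₁ + b·p₂ ≈ (-0.192, -0.981, 0.019); φ = arcsin(p_z) ≈ 1.08°, λ = atan2(p_y, p_x) ≈ -101.06°.

≈ lat 1°, lon -101°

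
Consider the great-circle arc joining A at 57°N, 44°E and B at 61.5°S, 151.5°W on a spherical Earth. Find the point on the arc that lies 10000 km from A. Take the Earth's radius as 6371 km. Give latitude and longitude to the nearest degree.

≈ 19°S, 103°E

From cos δ = sin φ₁ sin φ₂ + cos φ₁ cos φ₂ cos Δλ, the central angle is δ ≈ 2.983 rad (170.9°). The total great-circle distance is δ·R ≈ 2.983 × 6371 ≈ 19005 km, so the target fraction is f = 10000/19005 ≈ 0.526.
Interpolate at f ≈ 0.526 with slerp weights a = sin((1−f)δ)/sin δ ≈ 6.258, b = sin(fδ)/sin δ ≈ 6.336.
p = a·p₁ + b·p₂ ≈ (-0.205, 0.925, -0.320); φ = arcsin(p_z) ≈ -18.66°, λ = atan2(p_y, p_x) ≈ 102.51°.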